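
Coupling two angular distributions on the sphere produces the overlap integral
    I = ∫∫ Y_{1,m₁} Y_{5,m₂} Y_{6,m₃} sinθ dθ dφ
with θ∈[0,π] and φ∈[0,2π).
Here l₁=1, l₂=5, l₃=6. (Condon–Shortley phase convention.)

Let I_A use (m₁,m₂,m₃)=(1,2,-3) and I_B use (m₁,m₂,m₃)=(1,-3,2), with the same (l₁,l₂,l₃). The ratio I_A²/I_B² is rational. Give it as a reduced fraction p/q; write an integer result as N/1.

6/1

Same 1,5,6: normalisation and zero-m 3j drop out of the ratio.
A: Δ: 0! 2! 10! / 13! → 1/858; sum: t=0:+1/60480 = 1/60480; 3j²(1 5 6; 1 2 -3) = Δ·Π!·Σ² = 6/143  (sign -1)
B: Δ: 0! 2! 10! / 13! → 1/858; sum: t=0:+1/161280 = 1/161280; 3j²(1 5 6; 1 -3 2) = Δ·Π!·Σ² = 1/143  (sign +1)
I_A²/I_B² = (6/143)/(1/143) = 6/1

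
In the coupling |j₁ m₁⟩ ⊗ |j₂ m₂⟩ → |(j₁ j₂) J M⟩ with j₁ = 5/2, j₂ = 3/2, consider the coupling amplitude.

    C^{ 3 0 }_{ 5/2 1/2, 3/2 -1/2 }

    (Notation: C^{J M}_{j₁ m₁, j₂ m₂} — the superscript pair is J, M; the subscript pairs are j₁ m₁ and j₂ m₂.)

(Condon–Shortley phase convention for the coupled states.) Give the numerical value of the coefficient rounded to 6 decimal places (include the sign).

+0.447214  (= +√(1/5))

triangle: 1!·4!·2!/8! = 48/40320
(j±m)!: 3!·2!·1!·2!·3!·3! = 864
prefactor² = (2J+1)·Δ·N² = 36/5
  k=0: +1/(0!·1!·2!·1!·2!·1!) = 1/4
  k=1: −1/(1!·0!·1!·0!·3!·2!) = -1/12
Σ = 1/6  ⇒  CG² = 36/5·(1/6)² = 1/5
CG = +√(1/5) = +0.447214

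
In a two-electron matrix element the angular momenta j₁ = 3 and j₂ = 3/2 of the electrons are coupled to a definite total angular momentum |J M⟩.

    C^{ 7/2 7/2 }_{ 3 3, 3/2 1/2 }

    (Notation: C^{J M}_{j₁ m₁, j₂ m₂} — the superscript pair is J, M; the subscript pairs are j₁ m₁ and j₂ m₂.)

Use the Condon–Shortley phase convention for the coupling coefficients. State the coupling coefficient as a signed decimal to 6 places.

√[8·1!5!2!/9! · 6!0!2!1!7!0!] = √(38400)
  +(−1)^0/∏(0,1,0,2,5,0)! = 1/240  (running 1/240)
⟨..|..⟩ = √(38400)·(1/240) = +0.816497

+0.816497  (= +√(2/3))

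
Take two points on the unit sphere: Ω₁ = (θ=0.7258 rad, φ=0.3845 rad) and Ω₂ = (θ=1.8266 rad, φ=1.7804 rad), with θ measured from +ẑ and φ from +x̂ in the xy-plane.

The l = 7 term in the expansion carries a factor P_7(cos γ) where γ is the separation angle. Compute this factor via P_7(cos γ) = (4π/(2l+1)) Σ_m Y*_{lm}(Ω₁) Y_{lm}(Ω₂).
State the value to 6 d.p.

Summing Y*_{l m}(θ₁,φ₁)·Y_{l m}(θ₂,φ₂) over m ∈ [−7, 7]; prefactor 4π/(2·7+1) = 0.837758:
  m=-7: (-0.025551, 0.012345) × (0.394551, 0.041011) = (-0.010587, 0.003823)  (running Σ = (-0.010587, 0.003823))
  m=-6: (-0.080343, 0.088664) × (0.119589, -0.369294) = (0.023135, 0.040274)  (running Σ = (0.012548, 0.044097))
  m=-5: (-0.102143, 0.278350) × (0.045196, 0.026044) = (-0.011866, 0.009920)  (running Σ = (0.000682, 0.054016))
  m=-4: (0.014926, 0.454951) × (0.235778, -0.262204) = (0.122809, 0.103354)  (running Σ = (0.123491, 0.157370))
  m=-3: (0.142040, 0.320392) × (-0.037668, -0.051792) = (0.011243, -0.019425)  (running Σ = (0.134735, 0.137945))
  m=-2: (-0.066034, -0.063903) × (0.289165, -0.128858) = (-0.027329, -0.009969)  (running Σ = (0.107405, 0.127976))
  m=-1: (-0.364864, -0.147639) × (-0.022200, -0.104357) = (-0.007307, 0.041354)  (running Σ = (0.100098, 0.169330))
  m=0: (-0.028310, -0.000000) × (0.303415, 0.000000) = (-0.008590, -0.000000)  (running Σ = (0.091509, 0.169330))
  m=1: (0.364864, -0.147639) × (0.022200, -0.104357) = (-0.007307, -0.041354)  (running Σ = (0.084201, 0.127976))
  m=2: (-0.066034, 0.063903) × (0.289165, 0.128858) = (-0.027329, 0.009969)  (running Σ = (0.056872, 0.137945))
  m=3: (-0.142040, 0.320392) × (0.037668, -0.051792) = (0.011243, 0.019425)  (running Σ = (0.068116, 0.157370))
  m=4: (0.014926, -0.454951) × (0.235778, 0.262204) = (0.122809, -0.103354)  (running Σ = (0.190925, 0.054016))
  m=5: (0.102143, 0.278350) × (-0.045196, 0.026044) = (-0.011866, -0.009920)  (running Σ = (0.179059, 0.044097))
  m=6: (-0.080343, -0.088664) × (0.119589, 0.369294) = (0.023135, -0.040274)  (running Σ = (0.202194, 0.003823))
  m=7: (0.025551, 0.012345) × (-0.394551, 0.041011) = (-0.010587, -0.003823)  (running Σ = (0.191607, 0.000000))
Accumulated sum (0.191607, 0.000000); after 4π/(2l+1) scaling, (0.160520, 0.000000) ⇒ P_7 = 0.160520

0.160520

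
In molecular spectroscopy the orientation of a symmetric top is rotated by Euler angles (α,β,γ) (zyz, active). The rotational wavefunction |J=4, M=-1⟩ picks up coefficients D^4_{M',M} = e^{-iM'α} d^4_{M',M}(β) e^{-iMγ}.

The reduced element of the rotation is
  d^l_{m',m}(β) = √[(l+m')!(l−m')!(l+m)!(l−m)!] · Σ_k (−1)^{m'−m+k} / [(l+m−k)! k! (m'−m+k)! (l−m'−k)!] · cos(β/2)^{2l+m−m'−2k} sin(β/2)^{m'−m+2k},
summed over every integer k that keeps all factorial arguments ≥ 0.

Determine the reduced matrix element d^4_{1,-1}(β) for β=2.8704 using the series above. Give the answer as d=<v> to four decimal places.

d^4_{1,-1}(β=2.8704) via the finite sum:
With c≡cos(β/2)=0.135181 and s≡sin(β/2)=0.990821, N=[120·6·6·120]^{1/2}=720.000000
k∈{0,1,2,3} keeps every argument non-negative
  k=0: (−1)^2·720.0000/(72)·0.1352^6·0.9908^2 = +0.000060
  k=1: (−1)^3·720.0000/(24)·0.1352^4·0.9908^4 = -0.009655
  k=2: (−1)^4·720.0000/(48)·0.1352^2·0.9908^6 = +0.259355
  k=3: (−1)^5·720.0000/(720)·0.1352^0·0.9908^8 = -0.928884
d^4_{1,-1}(2.8704) = +0.000060 -0.009655 +0.259355 -0.928884 = -0.679124

d=-0.6791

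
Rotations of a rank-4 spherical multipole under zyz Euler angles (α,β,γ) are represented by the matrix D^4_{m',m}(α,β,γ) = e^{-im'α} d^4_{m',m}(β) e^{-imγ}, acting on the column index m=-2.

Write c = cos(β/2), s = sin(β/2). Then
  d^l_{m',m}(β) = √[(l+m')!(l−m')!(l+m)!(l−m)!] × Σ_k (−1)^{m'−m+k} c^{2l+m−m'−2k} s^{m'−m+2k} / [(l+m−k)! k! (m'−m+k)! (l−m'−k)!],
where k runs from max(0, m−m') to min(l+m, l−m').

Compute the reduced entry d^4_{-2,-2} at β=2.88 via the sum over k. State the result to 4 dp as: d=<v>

d^4_{-2,-2}(β=2.8800) via the finite sum:
With c≡cos(β/2)=0.130424 and s≡sin(β/2)=0.991458, N=[2·720·2·720]^{1/2}=1440.000000
k∈{0,1,2} keeps every argument non-negative
  k=0: (−1)^0·1440.0000/(1440)·0.1304^8·0.9915^0 = +0.000000
  k=1: (−1)^1·1440.0000/(120)·0.1304^6·0.9915^2 = -0.000058
  k=2: (−1)^2·1440.0000/(96)·0.1304^4·0.9915^4 = +0.004194
d^4_{-2,-2}(2.8800) = +0.000000 -0.000058 +0.004194 = +0.004136

d=0.0041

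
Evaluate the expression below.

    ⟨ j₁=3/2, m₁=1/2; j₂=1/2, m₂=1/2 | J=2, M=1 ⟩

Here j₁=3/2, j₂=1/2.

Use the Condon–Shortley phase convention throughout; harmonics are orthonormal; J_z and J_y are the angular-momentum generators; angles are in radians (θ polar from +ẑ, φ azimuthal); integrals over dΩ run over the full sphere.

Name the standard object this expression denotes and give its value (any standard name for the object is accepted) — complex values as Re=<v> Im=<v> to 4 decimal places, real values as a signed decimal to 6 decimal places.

This is a Clebsch–Gordan (vector-coupling) coefficient.
j₁+j₂−J=0  J+j₁−j₂=3  J−j₁+j₂=1  j₁+j₂+J+1=5
(j₁±m₁, j₂±m₂, J±M) = (2,1,1,0,3,1)
P² = 3
sum k=0..0:
  [0] +1/2 = 1/2
S = 1/2
C² = P²·S² = 3/4 ; C = +0.866025

Clebsch–Gordan coefficient, +√(3/4) ≈ +0.866025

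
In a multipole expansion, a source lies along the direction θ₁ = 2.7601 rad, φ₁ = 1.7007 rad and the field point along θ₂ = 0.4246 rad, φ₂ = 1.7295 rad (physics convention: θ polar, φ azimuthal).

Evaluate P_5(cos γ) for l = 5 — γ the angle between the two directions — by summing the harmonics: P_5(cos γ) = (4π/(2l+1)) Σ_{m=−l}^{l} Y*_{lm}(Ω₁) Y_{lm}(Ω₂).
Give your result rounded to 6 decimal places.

Addition theorem: P_5(cos γ) = (4π/11) Σ_m Y*_{lm}(Ω₁) Y_{lm}(Ω₂), m = −5…5:
  term(m=-5) = (0.000018, -0.000003)   from Y*(Ω₁)=(-0.002008, 0.002644), Y(Ω₂)=(-0.003925, -0.003862)
  term(m=-4) = (-0.001001, 0.000116)   from Y*(Ω₁)=(-0.022718, -0.012996), Y(Ω₂)=(0.031014, -0.022842)
  term(m=-3) = (0.018801, -0.001628)   from Y*(Ω₁)=(0.045800, -0.111512), Y(Ω₂)=(0.071749, 0.139135)
  term(m=-2) = (-0.134729, 0.007769)   from Y*(Ω₁)=(0.333800, 0.088729), Y(Ω₂)=(-0.371207, 0.121947)
  term(m=-1) = (0.274029, -0.007894)   from Y*(Ω₁)=(-0.069855, 0.534714), Y(Ω₂)=(-0.080342, -0.501983)
  term(m=+0) = (-0.005206, -0.000000)   from Y*(Ω₁)=(-0.157188, -0.000000), Y(Ω₂)=(0.033121, 0.000000)
  term(m=+1) = (0.274029, 0.007894)   from Y*(Ω₁)=(0.069855, 0.534714), Y(Ω₂)=(0.080342, -0.501983)
  term(m=+2) = (-0.134729, -0.007769)   from Y*(Ω₁)=(0.333800, -0.088729), Y(Ω₂)=(-0.371207, -0.121947)
  term(m=+3) = (0.018801, 0.001628)   from Y*(Ω₁)=(-0.045800, -0.111512), Y(Ω₂)=(-0.071749, 0.139135)
  term(m=+4) = (-0.001001, -0.000116)   from Y*(Ω₁)=(-0.022718, 0.012996), Y(Ω₂)=(0.031014, 0.022842)
  term(m=+5) = (0.000018, 0.000003)   from Y*(Ω₁)=(0.002008, 0.002644), Y(Ω₂)=(0.003925, -0.003862)
Accumulated sum (0.309031, -0.000000); after 4π/(2l+1) scaling, (0.353036, -0.000000) ⇒ P_5 = 0.353036

0.353036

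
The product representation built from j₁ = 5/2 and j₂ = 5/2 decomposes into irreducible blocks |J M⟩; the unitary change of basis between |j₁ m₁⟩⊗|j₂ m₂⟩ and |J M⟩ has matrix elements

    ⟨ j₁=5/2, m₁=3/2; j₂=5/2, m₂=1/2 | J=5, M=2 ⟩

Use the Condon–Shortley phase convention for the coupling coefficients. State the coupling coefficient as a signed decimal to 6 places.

triangle: 0!*5!*5!/11! = 14400/39916800
(j±m)!: 4!*1!*3!*2!*7!*3! = 8709120
prefactor² = (2J+1)*Δ*N² = 34560
  k=0: +1/(0!*0!*1!*3!*4!*2!) = 1/288
Σ = 1/288  ⇒  CG² = 34560*(1/288)² = 5/12
CG = +√(5/12) = +0.645497

+0.645497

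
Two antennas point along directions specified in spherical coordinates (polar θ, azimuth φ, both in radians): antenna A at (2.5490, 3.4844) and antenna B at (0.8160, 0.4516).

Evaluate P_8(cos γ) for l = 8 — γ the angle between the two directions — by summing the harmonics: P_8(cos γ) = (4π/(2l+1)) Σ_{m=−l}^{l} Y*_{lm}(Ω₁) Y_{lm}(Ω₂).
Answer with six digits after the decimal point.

Summing Y*_{l m}(θ₁,φ₁)·Y_{l m}(θ₂,φ₂) over m ∈ [−8, 8]; prefactor 4π/(2·8+1) = 0.739198:
  term(m=-8) = +0.000128-0.000152i   from Y*(Ω₁)=-0.004497+0.001897i, Y(Ω₂)=-0.036397+0.018544i
  term(m=-7) = +0.003225-0.003075i   from Y*(Ω₁)=-0.021372+0.019590i, Y(Ω₂)=-0.153660+0.003013i
  term(m=-6) = +0.028736-0.021971i   from Y*(Ω₁)=-0.049748+0.094162i, Y(Ω₂)=-0.308464-0.142213i
  term(m=-5) = +0.106017-0.064122i   from Y*(Ω₁)=-0.038309+0.265613i, Y(Ω₂)=-0.292886-0.356897i
  term(m=-4) = +0.123059-0.057209i   from Y*(Ω₁)=+0.090599+0.447933i, Y(Ω₂)=-0.069317-0.288746i
  term(m=-3) = -0.060401+0.020445i   from Y*(Ω₁)=+0.232877+0.386414i, Y(Ω₂)=-0.030292+0.138056i
  term(m=-2) = -0.022018+0.004868i   from Y*(Ω₁)=+0.045773+0.037442i, Y(Ω₂)=-0.236073+0.299452i
  term(m=-1) = +0.013479-0.001472i   from Y*(Ω₁)=-0.373046-0.133140i, Y(Ω₂)=-0.030800+0.014939i
  term(m=+0) = -0.072561-0.000000i   from Y*(Ω₁)=-0.196966-0.000000i, Y(Ω₂)=+0.368394+0.000000i
  term(m=+1) = +0.013479+0.001472i   from Y*(Ω₁)=+0.373046-0.133140i, Y(Ω₂)=+0.030800+0.014939i
  term(m=+2) = -0.022018-0.004868i   from Y*(Ω₁)=+0.045773-0.037442i, Y(Ω₂)=-0.236073-0.299452i
  term(m=+3) = -0.060401-0.020445i   from Y*(Ω₁)=-0.232877+0.386414i, Y(Ω₂)=+0.030292+0.138056i
  term(m=+4) = +0.123059+0.057209i   from Y*(Ω₁)=+0.090599-0.447933i, Y(Ω₂)=-0.069317+0.288746i
  term(m=+5) = +0.106017+0.064122i   from Y*(Ω₁)=+0.038309+0.265613i, Y(Ω₂)=+0.292886-0.356897i
  term(m=+6) = +0.028736+0.021971i   from Y*(Ω₁)=-0.049748-0.094162i, Y(Ω₂)=-0.308464+0.142213i
  term(m=+7) = +0.003225+0.003075i   from Y*(Ω₁)=+0.021372+0.019590i, Y(Ω₂)=+0.153660+0.003013i
  term(m=+8) = +0.000128+0.000152i   from Y*(Ω₁)=-0.004497-0.001897i, Y(Ω₂)=-0.036397-0.018544i
Accumulated sum +0.311890+0.000000i; after 4π/(2l+1) scaling, +0.230548+0.000000i ⇒ P_8 = 0.230548

0.230548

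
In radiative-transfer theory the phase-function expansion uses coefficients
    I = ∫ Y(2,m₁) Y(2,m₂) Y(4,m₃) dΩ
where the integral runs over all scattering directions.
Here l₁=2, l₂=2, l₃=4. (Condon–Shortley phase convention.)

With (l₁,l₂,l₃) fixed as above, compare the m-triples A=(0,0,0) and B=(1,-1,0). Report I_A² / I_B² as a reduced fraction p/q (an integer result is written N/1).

9/4

Same 2,2,4: normalisation and zero-m 3j drop out of the ratio.
A: Δ: 0! 4! 4! / 9! → 1/630; sum: t=0:+1/16 = 1/16; 3j²(2 2 4; 0 0 0) = Δ·Π!·Σ² = 2/35  (sign +1)
B: Δ: 0! 4! 4! / 9! → 1/630; sum: t=0:+1/36 = 1/36; 3j²(2 2 4; 1 -1 0) = Δ·Π!·Σ² = 8/315  (sign +1)
I_A²/I_B² = (2/35)/(8/315) = 9/4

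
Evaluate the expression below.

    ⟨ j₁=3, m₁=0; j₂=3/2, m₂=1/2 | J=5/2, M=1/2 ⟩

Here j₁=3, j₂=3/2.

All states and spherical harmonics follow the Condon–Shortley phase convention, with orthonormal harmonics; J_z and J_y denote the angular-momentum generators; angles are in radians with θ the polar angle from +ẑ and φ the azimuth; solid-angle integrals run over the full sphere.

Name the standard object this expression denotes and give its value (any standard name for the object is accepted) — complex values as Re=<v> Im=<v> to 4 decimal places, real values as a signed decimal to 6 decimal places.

This is a Clebsch–Gordan (vector-coupling) coefficient.
j₁+j₂−J=2  J+j₁−j₂=4  J−j₁+j₂=1  j₁+j₂+J+1=8
(j₁±m₁, j₂±m₂, J±M) = (3,3,2,1,3,2)
P² = 216/35
sum k=1..2:
  [1] −1/4 = -1/4
  [2] +1/12 = 1/12
S = -1/6
C² = P²·S² = 6/35 ; C = -0.414039

Clebsch–Gordan coefficient, −√(6/35) ≈ -0.414039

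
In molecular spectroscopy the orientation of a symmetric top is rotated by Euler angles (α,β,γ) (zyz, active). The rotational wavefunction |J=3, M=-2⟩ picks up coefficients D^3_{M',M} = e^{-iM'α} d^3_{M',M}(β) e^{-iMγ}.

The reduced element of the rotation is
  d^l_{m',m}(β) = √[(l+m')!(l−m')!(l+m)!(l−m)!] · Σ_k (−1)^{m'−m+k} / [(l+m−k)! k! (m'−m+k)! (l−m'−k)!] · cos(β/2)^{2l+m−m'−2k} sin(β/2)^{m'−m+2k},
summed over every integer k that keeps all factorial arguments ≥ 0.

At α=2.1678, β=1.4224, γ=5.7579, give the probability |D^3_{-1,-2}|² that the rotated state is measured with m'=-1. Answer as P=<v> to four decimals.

Split into d^3_{-1,-2}(β=1.4224) × two z-phases.
Half-angle: c=0.757579, s=0.652743. N=√(2·24·1·120)=75.894664
The bounds max(0,m−m')=0 and min(l+m,l−m')=1 give 2 terms
  k=0: (−1)^1·75.8947/(24)·0.7576^5·0.6527^1 = -0.515089
  k=1: (−1)^2·75.8947/(12)·0.7576^3·0.6527^3 = +0.764788
d^3_{-1,-2}(1.4224) = -0.515089 +0.764788 = +0.249699
|D^3_{-1,-2}|² = |d^3_{-1,-2}(β)|² = (+0.249699)² = 0.062350 (the z-rotation phases have unit modulus)

P=0.0623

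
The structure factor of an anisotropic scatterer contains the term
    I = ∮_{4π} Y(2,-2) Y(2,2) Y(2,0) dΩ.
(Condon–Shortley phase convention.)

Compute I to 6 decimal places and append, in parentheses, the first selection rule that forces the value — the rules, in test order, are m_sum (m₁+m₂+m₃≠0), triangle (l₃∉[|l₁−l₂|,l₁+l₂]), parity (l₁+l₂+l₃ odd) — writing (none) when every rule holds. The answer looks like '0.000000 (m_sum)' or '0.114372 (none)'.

Checks pass: Σm=0; 6 even; l₃=2∈[0,4].
(2·2+1)(2·2+1)(2·2+1) = 125
Δ: 2! 2! 2! / 7! → 1/630
sum: t=0:+1/8 t=1:−1/1 t=2:+1/8 = -3/4
3j²(2 2 2; 0 0 0) = Δ·Π!·Σ² = 2/35  (sign -1)
sum: t=2:+1/8 = 1/8
3j²(2 2 2; -2 2 0) = Δ·Π!·Σ² = 2/35  (sign +1)
combine: 4πI² = 125·2/35·2/35 = 20/49
take √, sign -1: I = -0.18022375
No selection rule forces the value: the integral is nonzero (none).

-0.180224 (none)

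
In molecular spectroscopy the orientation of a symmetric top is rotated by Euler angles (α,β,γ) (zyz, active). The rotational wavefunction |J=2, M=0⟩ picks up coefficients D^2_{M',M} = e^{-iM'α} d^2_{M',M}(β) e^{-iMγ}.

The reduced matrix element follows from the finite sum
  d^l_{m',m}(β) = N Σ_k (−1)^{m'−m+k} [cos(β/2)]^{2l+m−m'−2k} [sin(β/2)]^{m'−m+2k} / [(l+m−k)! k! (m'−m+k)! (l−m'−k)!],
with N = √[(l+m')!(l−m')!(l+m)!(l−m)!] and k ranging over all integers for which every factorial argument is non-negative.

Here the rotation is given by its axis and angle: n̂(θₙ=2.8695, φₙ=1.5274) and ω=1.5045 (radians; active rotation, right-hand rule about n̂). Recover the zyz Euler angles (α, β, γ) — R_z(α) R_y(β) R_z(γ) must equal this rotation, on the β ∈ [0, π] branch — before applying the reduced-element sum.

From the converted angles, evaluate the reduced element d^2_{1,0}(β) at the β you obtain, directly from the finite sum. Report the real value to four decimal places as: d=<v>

Axis–angle → zyz. n̂ = (sinθₙcosφₙ, sinθₙsinφₙ, cosθₙ) = (+0.011659, +0.268495, -0.963211), ω = 1.5045.
R = I cosω + sinω [n̂]ₓ + (1−cosω) n̂n̂ᵀ gives
  R = [+0.066375, +0.964018, +0.257419; -0.958172, +0.133561, -0.253118; -0.278391, -0.229851, +0.932559]
β = atan2(√(R₁₃²+R₂₃²), R₃₃) = 0.369358; α = atan2(R₂₃, R₁₃) mod 2π = 5.506212; γ = atan2(R₃₂, −R₃₁) mod 2π = 5.593005
d^2_{1,0}(β=0.3694) via the finite sum:
Half-angle: c=0.982995, s=0.183631. N=√(6·1·2·2)=4.898979
The bounds max(0,m−m')=0 and min(l+m,l−m')=1 give 2 terms
  k=0: (−1)^1·4.8990/(2)·0.9830^3·0.1836^1 = -0.427244
  k=1: (−1)^2·4.8990/(2)·0.9830^1·0.1836^3 = +0.014910
d^2_{1,0}(0.3694) = -0.427244 +0.014910 = -0.412334

d=-0.4123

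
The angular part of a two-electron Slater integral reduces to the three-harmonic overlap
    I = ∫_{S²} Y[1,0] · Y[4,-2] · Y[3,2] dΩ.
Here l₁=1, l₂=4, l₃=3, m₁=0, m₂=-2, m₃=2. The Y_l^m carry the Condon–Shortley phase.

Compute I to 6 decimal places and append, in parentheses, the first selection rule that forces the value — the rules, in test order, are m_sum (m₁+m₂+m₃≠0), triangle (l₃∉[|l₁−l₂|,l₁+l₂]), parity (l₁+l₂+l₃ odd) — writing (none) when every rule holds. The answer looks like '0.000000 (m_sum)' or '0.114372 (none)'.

m-sum 0 ✓  L=8 even ✓  3≤3≤5 ✓
Π(2lᵢ+1) = 3×9×7 = 189
triangle coeff Δ(1,4,3) = 1/252
Σ_t [1,1]: t=1:−1/36 = -1/36
(3j)²=4/63 [(1 4 3; 0 0 0)], sign=+1
Σ_t [1,1]: t=1:−1/120 = -1/120
(3j)²=1/21 [(1 4 3; 0 -2 2)], sign=+1
⇒ 4πI² = 4/7
I = (+1)√(4/7/(4π)) = 0.21324362
No selection rule forces the value: the integral is nonzero (none).

0.213244 (none)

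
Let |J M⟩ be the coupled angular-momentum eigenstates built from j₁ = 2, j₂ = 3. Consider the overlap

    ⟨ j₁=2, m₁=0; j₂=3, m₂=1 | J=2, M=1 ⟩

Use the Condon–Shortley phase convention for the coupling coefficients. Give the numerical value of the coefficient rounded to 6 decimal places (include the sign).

√[5·3!1!3!/8! · 2!2!4!2!3!1!] = √(36/7)
  +(−1)^1/∏(1,2,1,3,0,0)! = -1/12  (running -1/12)
  +(−1)^2/∏(2,1,0,2,1,1)! = 1/4  (running 1/6)
⟨..|..⟩ = √(36/7)·(1/6) = +0.377964

+√(1/7) ≈ +0.377964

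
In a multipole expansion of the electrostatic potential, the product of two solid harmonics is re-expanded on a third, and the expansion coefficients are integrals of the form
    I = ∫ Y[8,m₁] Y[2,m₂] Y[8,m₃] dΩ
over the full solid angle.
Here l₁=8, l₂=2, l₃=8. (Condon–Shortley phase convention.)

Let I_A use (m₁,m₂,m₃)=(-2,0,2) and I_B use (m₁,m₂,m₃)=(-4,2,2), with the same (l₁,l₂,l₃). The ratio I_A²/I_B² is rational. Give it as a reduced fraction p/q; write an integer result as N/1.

20/33

Same 8,2,8: normalisation and zero-m 3j drop out of the ratio.
A: Δ: 2! 14! 2! / 19! → 1/348840; sum: t=0:+1/348364800 t=1:−1/43545600 t=2:+1/116121600 = -1/87091200; 3j²(8 2 8; -2 0 2) = Δ·Π!·Σ² = 10/969  (sign -1)
B: Δ: 2! 14! 2! / 19! → 1/348840; sum: t=2:+1/348364800 = 1/348364800; 3j²(8 2 8; -4 2 2) = Δ·Π!·Σ² = 11/646  (sign +1)
I_A²/I_B² = (10/969)/(11/646) = 20/33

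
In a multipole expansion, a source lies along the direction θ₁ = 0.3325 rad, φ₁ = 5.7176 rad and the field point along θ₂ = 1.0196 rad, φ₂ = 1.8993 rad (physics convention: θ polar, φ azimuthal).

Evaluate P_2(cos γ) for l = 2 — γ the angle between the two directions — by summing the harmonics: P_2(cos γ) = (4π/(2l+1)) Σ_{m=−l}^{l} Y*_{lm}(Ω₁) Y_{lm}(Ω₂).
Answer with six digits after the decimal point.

-0.383880

Term-by-term m-sum for l=2 (normalisation 4π/5 = 2.513274):
  term(m=-2) = (0.002488, 0.011265)   from Y*(Ω₁)=(0.017515, -0.037241), Y(Ω₂)=(-0.221973, 0.171212)
  term(m=-1) = (-0.064050, -0.051447)   from Y*(Ω₁)=(0.201236, -0.127736), Y(Ω₂)=(-0.111199, -0.326238)
  term(m=+0) = (-0.029618, 0.000000)   from Y*(Ω₁)=(0.529976, -0.000000), Y(Ω₂)=(-0.055885, 0.000000)
  term(m=+1) = (-0.064050, 0.051447)   from Y*(Ω₁)=(-0.201236, -0.127736), Y(Ω₂)=(0.111199, -0.326238)
  term(m=+2) = (0.002488, -0.011265)   from Y*(Ω₁)=(0.017515, 0.037241), Y(Ω₂)=(-0.221973, -0.171212)
Accumulated sum (-0.152741, 0.000000); after 4π/(2l+1) scaling, (-0.383880, 0.000000) ⇒ P_2 = -0.383880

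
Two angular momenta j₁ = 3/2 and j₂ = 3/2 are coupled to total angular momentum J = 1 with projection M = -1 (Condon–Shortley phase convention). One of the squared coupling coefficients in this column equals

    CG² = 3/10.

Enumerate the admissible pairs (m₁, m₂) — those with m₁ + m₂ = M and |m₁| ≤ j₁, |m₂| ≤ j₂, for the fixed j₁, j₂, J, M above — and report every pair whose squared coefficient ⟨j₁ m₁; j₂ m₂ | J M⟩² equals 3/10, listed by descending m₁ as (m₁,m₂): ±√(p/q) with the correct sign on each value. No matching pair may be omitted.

(1/2,-3/2): +√(3/10); (-3/2,1/2): +√(3/10)

Admissible pairs with m₁+m₂ = M = -1: (-3/2,1/2), (-1/2,-1/2), (1/2,-3/2)
  (m₁,m₂)=(1/2,-3/2): CG² = 3/10, CG = +√(3/10)   ← matches the target
  (m₁,m₂)=(-1/2,-1/2): CG² = 2/5, CG = −√(2/5)
  (m₁,m₂)=(-3/2,1/2): CG² = 3/10, CG = +√(3/10)   ← matches the target
Pairs with CG² = 3/10: (1/2,-3/2): +√(3/10); (-3/2,1/2): +√(3/10)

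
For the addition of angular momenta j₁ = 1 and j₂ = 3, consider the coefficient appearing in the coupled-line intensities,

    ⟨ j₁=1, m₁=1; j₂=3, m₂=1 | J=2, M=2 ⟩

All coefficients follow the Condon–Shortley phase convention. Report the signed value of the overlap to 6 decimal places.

+√(1/21) = +0.218218

√[5·2!0!4!/7! · 2!0!4!2!4!0!] = √(768/7)
  +(−1)^0/∏(0,2,0,4,0,0)! = 1/48  (running 1/48)
⟨..|..⟩ = √(768/7)·(1/48) = +0.218218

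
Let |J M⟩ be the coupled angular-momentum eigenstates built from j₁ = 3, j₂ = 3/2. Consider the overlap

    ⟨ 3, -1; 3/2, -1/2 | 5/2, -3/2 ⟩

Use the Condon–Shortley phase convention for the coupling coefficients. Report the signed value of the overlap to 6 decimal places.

triangle: 2!×4!×1!/8! = 48/40320
(j±m)!: 2!×4!×1!×2!×1!×4! = 2304
prefactor² = (2J+1)×Δ×N² = 576/35
  k=0: +1/(0!×2!×4!×1!×0!×0!) = 1/48
  k=1: −1/(1!×1!×3!×0!×1!×1!) = -1/6
Σ = -7/48  ⇒  CG² = 576/35×(-7/48)² = 7/20
CG = −√(7/20) = -0.591608

-0.591608  (= −√(7/20))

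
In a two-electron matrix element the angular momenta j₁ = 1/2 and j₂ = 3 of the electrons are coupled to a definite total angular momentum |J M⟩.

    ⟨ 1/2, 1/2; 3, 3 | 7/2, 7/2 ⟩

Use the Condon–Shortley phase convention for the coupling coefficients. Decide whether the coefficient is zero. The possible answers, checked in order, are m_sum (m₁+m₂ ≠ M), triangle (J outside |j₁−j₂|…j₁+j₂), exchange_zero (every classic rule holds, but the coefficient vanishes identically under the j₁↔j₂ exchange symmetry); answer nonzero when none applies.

nonzero

m-sum: m₁+m₂ = 1/2+3 = 7/2, M = 7/2  ✓
triangle: |j₁−j₂| = 5/2 ≤ J = 7/2 ≤ j₁+j₂ = 7/2  ✓
exchange: j₁≠j₂ or m₁≠m₂ — the exchange symmetry imposes no constraint here
value check: CG = +1 = +1.000000 ≠ 0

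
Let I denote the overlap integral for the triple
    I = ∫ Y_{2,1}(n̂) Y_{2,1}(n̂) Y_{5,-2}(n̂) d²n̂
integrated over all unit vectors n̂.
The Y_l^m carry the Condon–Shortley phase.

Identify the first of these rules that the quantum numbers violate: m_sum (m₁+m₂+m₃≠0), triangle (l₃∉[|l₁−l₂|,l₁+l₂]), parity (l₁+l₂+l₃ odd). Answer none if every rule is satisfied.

triangle

m₁+m₂+m₃ = 1 + 1 − 2 = 0  ✓
triangle: need |l₁−l₂| ≤ l₃ ≤ l₁+l₂ = [0,4]; l₃=5 is outside  ✗
parity: l₁+l₂+l₃ = 9 is odd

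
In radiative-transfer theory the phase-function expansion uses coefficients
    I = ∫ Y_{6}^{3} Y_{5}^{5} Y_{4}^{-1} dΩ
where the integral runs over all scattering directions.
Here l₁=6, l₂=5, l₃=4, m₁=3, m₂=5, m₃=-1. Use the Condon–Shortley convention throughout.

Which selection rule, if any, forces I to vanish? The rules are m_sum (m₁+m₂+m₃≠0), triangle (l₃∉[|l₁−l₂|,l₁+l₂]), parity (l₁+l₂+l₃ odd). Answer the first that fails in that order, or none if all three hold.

azimuthal sum: 3 + 5 − 1 = 7  ✗
1 ≤ 4 ≤ 11 (triangle on l)
L = 6 + 5 + 4 = 15 (odd)

m_sum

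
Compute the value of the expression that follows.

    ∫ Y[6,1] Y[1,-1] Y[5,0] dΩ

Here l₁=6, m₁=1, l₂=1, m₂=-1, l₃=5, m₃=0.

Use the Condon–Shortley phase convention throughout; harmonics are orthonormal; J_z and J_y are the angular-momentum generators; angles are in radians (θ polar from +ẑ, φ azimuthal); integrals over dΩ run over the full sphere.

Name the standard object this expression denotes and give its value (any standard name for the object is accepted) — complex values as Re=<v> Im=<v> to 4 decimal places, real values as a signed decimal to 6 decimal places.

Gaunt coefficient, -0.187239

This is a Gaunt coefficient — the integral of a triple product of spherical harmonics over the sphere.
Checks pass: Σm=0; 12 even; l₃=5∈[5,7].
(2·6+1)(2·1+1)(2·5+1) = 429
Δ: 2! 10! 0! / 13! → 1/858
sum: t=1:−1/14400 = -1/14400
3j²(6 1 5; 0 0 0) = Δ·Π!·Σ² = 6/143  (sign +1)
sum: t=0:+1/28800 = 1/28800
3j²(6 1 5; 1 -1 0) = Δ·Π!·Σ² = 7/286  (sign -1)
combine: 4πI² = 429·6/143·7/286 = 63/143
take √, sign -1: I = -0.18723944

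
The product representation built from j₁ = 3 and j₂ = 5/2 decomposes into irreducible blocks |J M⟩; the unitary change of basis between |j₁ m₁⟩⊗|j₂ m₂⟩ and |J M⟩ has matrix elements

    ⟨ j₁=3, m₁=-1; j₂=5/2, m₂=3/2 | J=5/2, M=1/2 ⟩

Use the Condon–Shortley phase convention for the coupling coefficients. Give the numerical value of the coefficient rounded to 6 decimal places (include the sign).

√[6·3!3!2!/9! · 2!4!4!1!3!2!] = √(576/35)
  +(−1)^2/∏(2,1,2,2,1,0)! = 1/8  (running 1/8)
  +(−1)^3/∏(3,0,1,1,2,1)! = -1/12  (running 1/24)
⟨..|..⟩ = √(576/35)·(1/24) = +0.169031

+√(1/35) = +0.169031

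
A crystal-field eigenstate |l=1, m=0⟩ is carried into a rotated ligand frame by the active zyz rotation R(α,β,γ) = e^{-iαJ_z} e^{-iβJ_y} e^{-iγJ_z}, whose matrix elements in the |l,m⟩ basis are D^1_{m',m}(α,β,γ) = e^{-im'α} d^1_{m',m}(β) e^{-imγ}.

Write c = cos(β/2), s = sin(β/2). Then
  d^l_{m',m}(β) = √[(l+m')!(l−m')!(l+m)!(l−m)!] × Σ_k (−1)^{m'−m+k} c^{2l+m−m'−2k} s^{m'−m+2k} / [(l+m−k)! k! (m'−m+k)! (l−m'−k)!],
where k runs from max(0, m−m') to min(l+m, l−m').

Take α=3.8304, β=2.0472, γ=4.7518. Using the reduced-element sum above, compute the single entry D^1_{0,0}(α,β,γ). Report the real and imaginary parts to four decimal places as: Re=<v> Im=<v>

First d^1_{0,0}(β=2.0472), then the phase factors e^{-i(0)α} and e^{-i(0)γ}:
With c≡cos(β/2)=0.520295 and s≡sin(β/2)=0.853987, N=[1·1·1·1]^{1/2}=1.000000
Admissible k: 0..1 (factorial args all ≥0)
  k=0: (−1)^0·1.0000/(1)·0.5203^2·0.8540^0 = +0.270707
  k=1: (−1)^1·1.0000/(1)·0.5203^0·0.8540^2 = -0.729293
d^1_{0,0}(2.0472) = +0.270707 -0.729293 = -0.458586
D = (+1.000000+0.000000i)·(-0.458586)·(+1.000000+0.000000i) = -0.458586+0.000000i

Re=-0.4586 Im=0.0000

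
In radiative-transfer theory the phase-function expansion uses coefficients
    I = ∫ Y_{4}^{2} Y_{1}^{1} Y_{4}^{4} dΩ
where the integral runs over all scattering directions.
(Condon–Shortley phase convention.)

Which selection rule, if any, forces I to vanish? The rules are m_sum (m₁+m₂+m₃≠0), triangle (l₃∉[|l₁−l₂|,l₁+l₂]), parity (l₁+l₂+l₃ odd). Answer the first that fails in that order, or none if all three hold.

m_sum

azimuthal sum: 2 + 1 + 4 = 7  ✗
3 ≤ 4 ≤ 5 (triangle on l)
L = 4 + 1 + 4 = 9 (odd)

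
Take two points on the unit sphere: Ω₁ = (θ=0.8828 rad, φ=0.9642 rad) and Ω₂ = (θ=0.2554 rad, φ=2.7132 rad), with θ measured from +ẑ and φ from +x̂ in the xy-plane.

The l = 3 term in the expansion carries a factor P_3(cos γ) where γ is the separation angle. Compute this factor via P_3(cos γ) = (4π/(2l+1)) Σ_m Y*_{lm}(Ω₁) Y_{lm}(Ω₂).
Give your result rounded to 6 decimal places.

Summing Y*_{l m}(θ₁,φ₁)·Y_{l m}(θ₂,φ₂) over m ∈ [−3, 3]; prefactor 4π/(2·3+1) = 1.795196:
  m=-3: Y*=-0.18642 + 0.04740j  Y=-0.00190 - 0.00645j  product 0.00066 + 0.00111j
  m=-2: Y*=-0.13556 + 0.36279j  Y=0.04133 + 0.04770j  product -0.02291 + 0.00853j
  m=-1: Y*=0.14461 + 0.20842j  Y=-0.27337 - 0.12484j  product -0.01351 - 0.07503j
  m=+0: Y*=-0.23316 + 0.00000j  Y=0.60692 + 0.00000j  product -0.14151 + 0.00000j
  m=+1: Y*=-0.14461 + 0.20842j  Y=0.27337 - 0.12484j  product -0.01351 + 0.07503j
  m=+2: Y*=-0.13556 - 0.36279j  Y=0.04133 - 0.04770j  product -0.02291 - 0.00853j
  m=+3: Y*=0.18642 + 0.04740j  Y=0.00190 - 0.00645j  product 0.00066 - 0.00111j
Σ over m = -0.21303 + 0.00000j; ×(4π/7) → -0.38243 + 0.00000j. Real part: -0.382427

-0.382427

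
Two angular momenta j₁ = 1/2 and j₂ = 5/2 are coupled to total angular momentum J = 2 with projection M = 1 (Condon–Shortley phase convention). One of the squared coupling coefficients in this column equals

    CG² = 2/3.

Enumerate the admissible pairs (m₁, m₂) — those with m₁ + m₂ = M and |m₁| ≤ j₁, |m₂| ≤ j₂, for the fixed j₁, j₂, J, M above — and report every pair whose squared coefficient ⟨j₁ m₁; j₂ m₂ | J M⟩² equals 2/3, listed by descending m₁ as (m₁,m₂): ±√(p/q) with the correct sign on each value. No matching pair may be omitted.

(-1/2,3/2): −√(2/3)

Admissible pairs with m₁+m₂ = M = 1: (-1/2,3/2), (1/2,1/2)
  (m₁,m₂)=(1/2,1/2): CG² = 1/3, CG = +√(1/3)
  (m₁,m₂)=(-1/2,3/2): CG² = 2/3, CG = −√(2/3)   ← matches the target
Pairs with CG² = 2/3: (-1/2,3/2): −√(2/3)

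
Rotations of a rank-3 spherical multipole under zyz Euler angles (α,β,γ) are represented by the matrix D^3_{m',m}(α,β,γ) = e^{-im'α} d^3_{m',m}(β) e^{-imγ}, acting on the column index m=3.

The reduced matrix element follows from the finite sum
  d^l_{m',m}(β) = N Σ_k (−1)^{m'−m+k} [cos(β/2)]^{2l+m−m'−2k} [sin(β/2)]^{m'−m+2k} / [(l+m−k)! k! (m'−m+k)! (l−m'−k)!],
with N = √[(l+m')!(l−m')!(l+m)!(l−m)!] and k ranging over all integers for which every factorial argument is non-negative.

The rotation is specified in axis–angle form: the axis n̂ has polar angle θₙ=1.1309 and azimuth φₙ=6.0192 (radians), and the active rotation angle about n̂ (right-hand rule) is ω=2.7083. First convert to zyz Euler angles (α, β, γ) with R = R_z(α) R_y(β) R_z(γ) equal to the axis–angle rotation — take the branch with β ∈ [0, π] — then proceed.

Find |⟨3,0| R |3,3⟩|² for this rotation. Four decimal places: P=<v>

Axis–angle → zyz. n̂ = (sinθₙcosφₙ, sinθₙsinφₙ, cosθₙ) = (+0.873452, -0.236088, +0.425846), ω = 2.7083.
R = I cosω + sinω [n̂]ₓ + (1−cosω) n̂n̂ᵀ gives
  R = [+0.547745, -0.572163, +0.610414; -0.214571, -0.801264, -0.558512; +0.808662, +0.174945, -0.561658]
β = atan2(√(R₁₃²+R₂₃²), R₃₃) = 2.167184; α = atan2(R₂₃, R₁₃) mod 2π = 5.542159; γ = atan2(R₃₂, −R₃₁) mod 2π = 2.928537
Split into d^3_{0,3}(β=2.1672) × two z-phases.
Half-angle: c=0.468157, s=0.883645. N=√(6·6·720·1)=160.996894
Admissible k: 3..3 (factorial args all ≥0)
  k=3: (−1)^0·160.9969/(36)·0.4682^3·0.8836^3 = +0.316610
d^3_{0,3}(2.1672) = +0.316610
|D^3_{0,3}|² = |d^3_{0,3}(β)|² = (+0.316610)² = 0.100242 (the z-rotation phases have unit modulus)

P=0.1002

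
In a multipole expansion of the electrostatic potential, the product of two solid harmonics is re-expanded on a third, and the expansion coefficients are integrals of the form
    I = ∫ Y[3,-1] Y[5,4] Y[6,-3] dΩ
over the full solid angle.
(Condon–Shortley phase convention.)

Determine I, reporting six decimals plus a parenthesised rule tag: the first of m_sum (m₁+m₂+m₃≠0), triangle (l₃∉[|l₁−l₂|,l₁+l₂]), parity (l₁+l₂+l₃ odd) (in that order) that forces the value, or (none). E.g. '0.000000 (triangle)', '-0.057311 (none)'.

0.176531 (none)

Rules hold: Σm=0, L=14 even, 2≤6≤8.
N = 7·11·13 = 1001
Δ = 2!·4!·8!/15! = 1/675675
Racah Σ t=0..2: t=0:+1/8640 t=1:−1/2304 t=2:+1/8640 = -7/34560
⇒ 3j(3 5 6; 0 0 0)² = 7/429, sgn -1
Racah Σ t=1..2: t=1:−1/241920 t=2:+1/40320 = 1/48384
⇒ 3j(3 5 6; -1 4 -3)² = 24/1001, sgn -1
4πI² = N·(3j₀)²·(3jₘ)² = 56/143
I = +1·√(0.391608/4π) = 0.17653103
No selection rule forces the value: the integral is nonzero (none).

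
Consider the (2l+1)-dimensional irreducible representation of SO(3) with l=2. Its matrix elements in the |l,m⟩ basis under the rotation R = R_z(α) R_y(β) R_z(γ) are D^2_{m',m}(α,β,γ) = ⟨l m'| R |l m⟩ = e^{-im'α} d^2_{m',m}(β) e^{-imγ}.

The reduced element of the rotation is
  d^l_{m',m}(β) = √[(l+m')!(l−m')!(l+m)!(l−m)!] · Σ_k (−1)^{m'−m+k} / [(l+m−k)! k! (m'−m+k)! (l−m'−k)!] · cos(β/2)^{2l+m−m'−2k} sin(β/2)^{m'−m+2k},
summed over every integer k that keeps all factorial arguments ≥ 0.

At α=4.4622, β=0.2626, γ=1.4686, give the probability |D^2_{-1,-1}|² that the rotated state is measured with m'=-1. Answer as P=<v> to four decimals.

D^2_{-1,-1}(4.4622,0.2626,1.4686) = e^{-i·-1·4.4622}·d^2_{-1,-1}(0.2626)·e^{-i·-1·1.4686}. Compute d first:
c=cos(0.262600/2)=0.991393, s=sin(0.262600/2)=0.130923; N=√[1·6·1·6]=6.000000
k: max(0,(-1)−(-1))=0 … min(2+(-1),2−(-1))=1
  k=0: (−1)^0·6.0000/(6)·0.9914^4·0.1309^0 = +0.966012
  k=1: (−1)^1·6.0000/(2)·0.9914^2·0.1309^2 = -0.050541
d^2_{-1,-1}(0.2626) = +0.966012 -0.050541 = +0.915471
|D^2_{-1,-1}|² = |d^2_{-1,-1}(β)|² = (+0.915471)² = 0.838087 (the z-rotation phases have unit modulus)

P=0.8381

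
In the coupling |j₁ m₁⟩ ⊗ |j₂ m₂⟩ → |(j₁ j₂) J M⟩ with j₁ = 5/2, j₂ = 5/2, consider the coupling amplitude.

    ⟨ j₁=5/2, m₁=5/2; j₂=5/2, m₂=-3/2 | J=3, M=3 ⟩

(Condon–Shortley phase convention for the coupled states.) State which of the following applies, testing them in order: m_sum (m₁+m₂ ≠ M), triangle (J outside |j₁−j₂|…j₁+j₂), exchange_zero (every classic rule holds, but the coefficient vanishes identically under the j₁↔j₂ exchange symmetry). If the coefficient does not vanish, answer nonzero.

m-sum: m₁+m₂ = 5/2+(-3/2) = 1, M = 3  ✗ ⇒ coefficient is 0

m_sum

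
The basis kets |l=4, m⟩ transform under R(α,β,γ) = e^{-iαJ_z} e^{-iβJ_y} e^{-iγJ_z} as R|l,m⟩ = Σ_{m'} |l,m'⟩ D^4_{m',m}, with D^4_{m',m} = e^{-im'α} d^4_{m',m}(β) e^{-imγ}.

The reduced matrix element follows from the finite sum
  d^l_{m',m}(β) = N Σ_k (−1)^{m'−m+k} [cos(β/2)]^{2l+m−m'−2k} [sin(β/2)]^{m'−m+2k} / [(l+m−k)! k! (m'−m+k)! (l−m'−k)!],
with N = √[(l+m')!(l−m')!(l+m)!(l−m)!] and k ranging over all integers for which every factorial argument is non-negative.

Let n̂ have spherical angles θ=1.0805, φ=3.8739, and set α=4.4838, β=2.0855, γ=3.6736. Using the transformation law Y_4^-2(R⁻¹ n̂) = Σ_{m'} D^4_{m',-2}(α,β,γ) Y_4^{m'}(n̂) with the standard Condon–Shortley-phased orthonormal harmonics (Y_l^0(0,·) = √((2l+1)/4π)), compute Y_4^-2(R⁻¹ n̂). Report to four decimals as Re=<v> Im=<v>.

Need the full column D^4_{m',-2} for m'=−4..4 at α=4.4838, β=2.0855, γ=3.6736.
cos(β/2)=0.503847, sin(β/2)=0.863793
d^4_{-4,-2}: single k=2 term ⇒ +0.064594;  D = +0.063872+0.009631i
d^4_{-3,-2}: k∈[1..2] ⇒ +0.026642 -0.234913 = -0.208271;  D = +0.076913-0.193549i
d^4_{-2,-2}: k∈[0..2] ⇒ +0.004153 -0.146484 +0.538175 = +0.395844;  D = -0.325169-0.225739i
d^4_{-1,-2}: k∈[0..2] ⇒ -0.030209 +0.443943 -0.869879 = -0.456145;  D = -0.338269+0.306010i
d^4_{0,-2}: k∈[0..2] ⇒ +0.115806 -0.907659 +1.000406 = +0.208554;  D = +0.101225+0.182341i
d^4_{1,-2}: k∈[0..2] ⇒ -0.295962 +1.304819 -0.767013 = +0.241843;  D = -0.232545+0.066415i
d^4_{2,-2}: k∈[0..2] ⇒ +0.538175 -1.265425 +0.309940 = -0.417310;  D = +0.020692+0.416796i
d^4_{3,-2}: k∈[0..1] ⇒ -0.690445 +0.676442 = -0.014003;  D = -0.013780-0.002493i
d^4_{4,-2}: single k=0 term ⇒ +0.558000;  D = -0.221182+0.512291i
Y_4^{m'}(θ=1.0805,φ=3.8739) and Σ D·Y over m':
  (+0.0639+0.0096i)·(-0.2620-0.0565i)  (+0.0769-0.1935i)·(+0.2371+0.3279i)  (-0.3252-0.2257i)·(+0.0152-0.1429i)  (-0.3383+0.3060i)·(+0.2116-0.1902i)  (+0.1012+0.1823i)·(-0.2043+0.0000i)  (-0.2325+0.0664i)·(-0.2116-0.1902i)  (+0.0207+0.4168i)·(+0.0152+0.1429i)  (-0.0138-0.0025i)·(-0.2371+0.3279i)  (-0.2212+0.5123i)·(-0.2620+0.0565i)
Y_4^-2(R⁻¹ n̂) = +0.029928-0.003076i

Re=0.0299 Im=-0.0031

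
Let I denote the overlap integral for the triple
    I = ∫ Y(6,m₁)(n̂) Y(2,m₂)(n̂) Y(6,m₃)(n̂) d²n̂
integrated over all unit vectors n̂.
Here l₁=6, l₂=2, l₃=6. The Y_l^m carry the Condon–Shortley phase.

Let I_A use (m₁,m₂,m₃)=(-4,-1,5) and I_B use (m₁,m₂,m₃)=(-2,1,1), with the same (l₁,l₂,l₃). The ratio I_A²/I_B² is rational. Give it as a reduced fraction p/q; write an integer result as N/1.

Same 6,2,6: normalisation and zero-m 3j drop out of the ratio.
A: Δ: 2! 10! 2! / 15! → 1/90090; sum: t=0:+1/7257600 t=1:−1/725760 = -1/806400; 3j²(6 2 6; -4 -1 5) = Δ·Π!·Σ² = 27/910  (sign +1)
B: Δ: 2! 10! 2! / 15! → 1/90090; sum: t=1:−1/60480 t=2:+1/34560 = 1/80640; 3j²(6 2 6; -2 1 1) = Δ·Π!·Σ² = 6/1001  (sign -1)
I_A²/I_B² = (27/910)/(6/1001) = 99/20

99/20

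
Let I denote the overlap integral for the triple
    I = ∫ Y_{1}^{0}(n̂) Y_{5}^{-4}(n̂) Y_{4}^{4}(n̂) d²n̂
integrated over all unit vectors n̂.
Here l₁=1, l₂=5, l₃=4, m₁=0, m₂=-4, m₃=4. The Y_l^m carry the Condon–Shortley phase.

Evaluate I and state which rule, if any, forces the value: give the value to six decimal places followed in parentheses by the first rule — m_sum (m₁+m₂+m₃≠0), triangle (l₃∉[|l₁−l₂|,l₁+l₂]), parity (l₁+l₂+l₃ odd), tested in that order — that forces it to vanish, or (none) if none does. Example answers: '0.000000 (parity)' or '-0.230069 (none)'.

0.147319 (none)

Rules hold: Σm=0, L=10 even, 4≤4≤6.
N = 3·11·9 = 297
Δ = 2!·0!·8!/11! = 1/495
Racah Σ t=1..1: t=1:−1/576 = -1/576
⇒ 3j(1 5 4; 0 0 0)² = 5/99, sgn -1
Racah Σ t=1..1: t=1:−1/40320 = -1/40320
⇒ 3j(1 5 4; 0 -4 4)² = 1/55, sgn -1
4πI² = N·(3j₀)²·(3jₘ)² = 3/11
I = +1·√(0.272727/4π) = 0.14731920
No selection rule forces the value: the integral is nonzero (none).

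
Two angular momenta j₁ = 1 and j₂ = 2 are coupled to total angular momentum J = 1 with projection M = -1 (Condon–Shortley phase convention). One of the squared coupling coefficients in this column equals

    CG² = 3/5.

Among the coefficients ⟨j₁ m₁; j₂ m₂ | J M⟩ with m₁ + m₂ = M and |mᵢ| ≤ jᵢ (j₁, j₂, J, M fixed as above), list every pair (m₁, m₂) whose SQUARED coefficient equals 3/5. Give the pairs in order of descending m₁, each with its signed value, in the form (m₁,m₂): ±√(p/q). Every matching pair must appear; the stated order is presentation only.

Admissible pairs with m₁+m₂ = M = -1: (-1,0), (0,-1), (1,-2)
  (m₁,m₂)=(1,-2): CG² = 3/5, CG = +√(3/5)   ← matches the target
  (m₁,m₂)=(0,-1): CG² = 3/10, CG = −√(3/10)
  (m₁,m₂)=(-1,0): CG² = 1/10, CG = +√(1/10)
Pairs with CG² = 3/5: (1,-2): +√(3/5)

(1,-2): +√(3/5)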